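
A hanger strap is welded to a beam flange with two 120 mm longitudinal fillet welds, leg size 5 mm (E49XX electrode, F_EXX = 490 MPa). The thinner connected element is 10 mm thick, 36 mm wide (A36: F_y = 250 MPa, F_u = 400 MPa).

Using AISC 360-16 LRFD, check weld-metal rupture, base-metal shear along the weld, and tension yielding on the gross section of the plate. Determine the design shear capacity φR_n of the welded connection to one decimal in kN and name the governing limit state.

Weld metal: throat = 0.707×5 = 3.535 mm, L = 2×120 = 240 mm. φR_n = 0.75 × 0.6 × 490 × 3.535 × 240 = 187.1 kN.
Base metal shear (10 mm plate): yield φR_n = 1.0×0.6×250×10×240 = 360.0 kN; rupture φR_n = 0.75×0.6×400×10×240 = 432.0 kN; take 360.0 kN (yield).
Tension yield (gross): A_g = 36×10 = 360 mm². φR_n = 0.90 × 250 × 360 = 81.0 kN.
Governing: min(187.1, 360.0, 81.0) = 81.0 kN → gross-section yield.

81.0 kN (gross-section yield governs)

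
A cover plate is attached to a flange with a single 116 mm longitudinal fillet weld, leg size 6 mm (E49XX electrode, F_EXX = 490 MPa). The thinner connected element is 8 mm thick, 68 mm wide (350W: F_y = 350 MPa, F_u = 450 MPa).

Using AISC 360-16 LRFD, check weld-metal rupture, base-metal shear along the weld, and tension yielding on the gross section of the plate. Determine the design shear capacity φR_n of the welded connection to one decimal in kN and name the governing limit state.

Weld metal: throat = 0.707×6 = 4.242 mm, L = 116 mm. φR_n = 0.75 × 0.6 × 490 × 4.242 × 116 = 108.5 kN.
Base metal shear (8 mm plate): yield φR_n = 1.0×0.6×350×8×116 = 194.9 kN; rupture φR_n = 0.75×0.6×450×8×116 = 187.9 kN; take 187.9 kN (rupture).
Tension yield (gross): A_g = 68×8 = 544 mm². φR_n = 0.90 × 350 × 544 = 171.4 kN.
Governing: min(108.5, 187.9, 171.4) = 108.5 kN → weld metal.

108.5 kN (weld metal governs)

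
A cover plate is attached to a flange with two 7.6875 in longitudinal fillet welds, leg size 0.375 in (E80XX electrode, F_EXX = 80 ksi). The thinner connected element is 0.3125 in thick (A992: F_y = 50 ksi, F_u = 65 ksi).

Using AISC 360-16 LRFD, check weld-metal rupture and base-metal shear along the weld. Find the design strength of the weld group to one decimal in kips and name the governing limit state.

140.5 kips (base-metal shear governs)

Weld metal: throat = 0.707×0.375 = 0.26513 in, L = 2×7.6875 = 15.375 in. φR_n = 0.75 × 0.6 × 80 × 0.26513 × 15.375 = 146.7 kips.
Base metal shear (0.3125 in plate): yield φR_n = 1.0×0.6×50×0.3125×15.375 = 144.1 kips; rupture φR_n = 0.75×0.6×65×0.3125×15.375 = 140.5 kips; take 140.5 kips (rupture).
Governing: min(146.7, 140.5) = 140.5 kips → base-metal shear.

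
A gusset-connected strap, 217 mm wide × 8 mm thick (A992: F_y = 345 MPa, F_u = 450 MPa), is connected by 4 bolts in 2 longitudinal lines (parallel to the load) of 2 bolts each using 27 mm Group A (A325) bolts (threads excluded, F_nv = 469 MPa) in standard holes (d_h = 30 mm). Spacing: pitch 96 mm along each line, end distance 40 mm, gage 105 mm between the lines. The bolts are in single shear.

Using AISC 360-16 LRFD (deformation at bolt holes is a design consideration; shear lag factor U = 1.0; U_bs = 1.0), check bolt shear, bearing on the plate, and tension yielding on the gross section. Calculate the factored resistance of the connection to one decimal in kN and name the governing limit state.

511.9 kN (bearing governs)

Bolt shear: A_b = π(27)²/4 = 572.56 mm². φR_n = 0.75 × 469 × 572.56 × 4 × 1 = 805.6 kN.
Bearing (8 mm plate, F_u = 450 MPa): end bolts L_c = 40 − 30/2 = 25, R_n = min(1.2×25×8×450, 2.4×27×8×450) = 108 kN/bolt; interior L_c = 96 − 30 = 66, R_n = 233.28 kN/bolt. φR_n = 0.75 × (2×108 + 2×233.28) = 511.9 kN.
Tension yield (gross): A_g = 217×8 = 1736 mm². φR_n = 0.90 × 345 × 1736 = 539.0 kN.
Governing: min(805.6, 511.9, 539.0) = 511.9 kN → bearing.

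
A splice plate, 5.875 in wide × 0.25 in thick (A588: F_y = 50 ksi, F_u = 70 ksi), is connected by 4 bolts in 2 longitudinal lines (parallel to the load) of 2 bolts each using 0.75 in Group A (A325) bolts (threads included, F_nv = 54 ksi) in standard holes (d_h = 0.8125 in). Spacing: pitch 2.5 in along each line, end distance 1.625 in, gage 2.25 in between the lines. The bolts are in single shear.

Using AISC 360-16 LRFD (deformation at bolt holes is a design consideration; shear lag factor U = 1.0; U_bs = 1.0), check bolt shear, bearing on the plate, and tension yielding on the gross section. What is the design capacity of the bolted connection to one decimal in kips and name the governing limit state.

Bolt shear: A_b = π(0.75)²/4 = 0.44179 in². φR_n = 0.75 × 54 × 0.44179 × 4 × 1 = 71.6 kips.
Bearing (0.25 in plate, F_u = 70 ksi): end bolts L_c = 1.625 − 0.8125/2 = 1.21875, R_n = min(1.2×1.21875×0.25×70, 2.4×0.75×0.25×70) = 25.594 kips/bolt; interior L_c = 2.5 − 0.8125 = 1.6875, R_n = 31.5 kips/bolt. φR_n = 0.75 × (2×25.594 + 2×31.5) = 85.6 kips.
Tension yield (gross): A_g = 5.875×0.25 = 1.4688 in². φR_n = 0.90 × 50 × 1.4688 = 66.1 kips.
Governing: min(71.6, 85.6, 66.1) = 66.1 kips → gross-section yield.

66.1 kips (gross-section yield governs)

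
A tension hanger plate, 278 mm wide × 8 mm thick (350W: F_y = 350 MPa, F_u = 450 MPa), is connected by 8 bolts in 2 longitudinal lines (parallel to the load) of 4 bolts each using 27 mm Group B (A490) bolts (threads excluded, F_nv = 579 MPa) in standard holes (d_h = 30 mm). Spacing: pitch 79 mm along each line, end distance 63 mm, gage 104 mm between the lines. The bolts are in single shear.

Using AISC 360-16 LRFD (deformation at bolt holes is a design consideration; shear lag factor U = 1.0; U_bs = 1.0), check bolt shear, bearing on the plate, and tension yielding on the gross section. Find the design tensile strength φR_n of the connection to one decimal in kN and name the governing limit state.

700.6 kN (gross-section yield governs)

Bolt shear: A_b = π(27)²/4 = 572.56 mm². φR_n = 0.75 × 579 × 572.56 × 8 × 1 = 1989.1 kN.
Bearing (8 mm plate, F_u = 450 MPa): end bolts L_c = 63 − 30/2 = 48, R_n = min(1.2×48×8×450, 2.4×27×8×450) = 207.36 kN/bolt; interior L_c = 79 − 30 = 49, R_n = 211.68 kN/bolt. φR_n = 0.75 × (2×207.36 + 6×211.68) = 1263.6 kN.
Tension yield (gross): A_g = 278×8 = 2224 mm². φR_n = 0.90 × 350 × 2224 = 700.6 kN.
Governing: min(1989.1, 1263.6, 700.6) = 700.6 kN → gross-section yield.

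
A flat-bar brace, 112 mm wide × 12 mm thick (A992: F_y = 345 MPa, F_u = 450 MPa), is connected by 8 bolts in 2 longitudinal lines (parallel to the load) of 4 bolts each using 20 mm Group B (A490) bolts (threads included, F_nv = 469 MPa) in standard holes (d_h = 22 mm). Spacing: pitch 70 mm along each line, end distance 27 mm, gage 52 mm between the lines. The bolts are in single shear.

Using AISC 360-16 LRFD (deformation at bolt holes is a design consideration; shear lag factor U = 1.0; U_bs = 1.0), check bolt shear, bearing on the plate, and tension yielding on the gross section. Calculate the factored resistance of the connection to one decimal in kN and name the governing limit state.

Bolt shear: A_b = π(20)²/4 = 314.16 mm². φR_n = 0.75 × 469 × 314.16 × 8 × 1 = 884.0 kN.
Bearing (12 mm plate, F_u = 450 MPa): end bolts L_c = 27 − 22/2 = 16, R_n = min(1.2×16×12×450, 2.4×20×12×450) = 103.68 kN/bolt; interior L_c = 70 − 22 = 48, R_n = 259.2 kN/bolt. φR_n = 0.75 × (2×103.68 + 6×259.2) = 1321.9 kN.
Tension yield (gross): A_g = 112×12 = 1344 mm². φR_n = 0.90 × 345 × 1344 = 417.3 kN.
Governing: min(884.0, 1321.9, 417.3) = 417.3 kN → gross-section yield.

417.3 kN (gross-section yield governs)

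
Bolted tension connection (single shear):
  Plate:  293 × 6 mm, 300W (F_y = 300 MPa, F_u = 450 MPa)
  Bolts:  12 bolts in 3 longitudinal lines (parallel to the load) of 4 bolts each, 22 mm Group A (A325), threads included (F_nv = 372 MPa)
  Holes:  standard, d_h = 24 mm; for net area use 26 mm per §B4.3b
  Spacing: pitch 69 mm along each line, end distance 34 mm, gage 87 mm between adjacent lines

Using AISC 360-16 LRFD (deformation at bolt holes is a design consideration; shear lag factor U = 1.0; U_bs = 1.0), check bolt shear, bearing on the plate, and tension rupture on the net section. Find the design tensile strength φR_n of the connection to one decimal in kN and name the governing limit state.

435.4 kN (net-section rupture governs)

Bolt shear: A_b = π(22)²/4 = 380.13 mm². φR_n = 0.75 × 372 × 380.13 × 12 × 1 = 1272.7 kN.
Bearing (6 mm plate, F_u = 450 MPa): end bolts L_c = 34 − 24/2 = 22, R_n = min(1.2×22×6×450, 2.4×22×6×450) = 71.28 kN/bolt; interior L_c = 69 − 24 = 45, R_n = 142.56 kN/bolt. φR_n = 0.75 × (3×71.28 + 9×142.56) = 1122.7 kN.
Tension rupture (net): A_n = (293 − 3×26)×6 = 1290 mm² (U = 1.0, A_e = A_n). φR_n = 0.75 × 450 × 1290 = 435.4 kN.
Governing: min(1272.7, 1122.7, 435.4) = 435.4 kN → net-section rupture.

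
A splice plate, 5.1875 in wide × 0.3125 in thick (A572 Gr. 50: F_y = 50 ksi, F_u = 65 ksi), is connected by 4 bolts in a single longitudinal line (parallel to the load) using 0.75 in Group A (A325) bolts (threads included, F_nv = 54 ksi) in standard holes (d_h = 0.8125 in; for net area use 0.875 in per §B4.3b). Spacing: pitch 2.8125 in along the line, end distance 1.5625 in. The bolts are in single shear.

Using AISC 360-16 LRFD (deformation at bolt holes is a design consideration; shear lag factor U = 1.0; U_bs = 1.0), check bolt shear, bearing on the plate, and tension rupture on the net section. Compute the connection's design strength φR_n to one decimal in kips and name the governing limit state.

Bolt shear: A_b = π(0.75)²/4 = 0.44179 in². φR_n = 0.75 × 54 × 0.44179 × 4 × 1 = 71.6 kips.
Bearing (0.3125 in plate, F_u = 65 ksi): end bolts L_c = 1.5625 − 0.8125/2 = 1.15625, R_n = min(1.2×1.15625×0.3125×65, 2.4×0.75×0.3125×65) = 28.184 kips/bolt; interior L_c = 2.8125 − 0.8125 = 2, R_n = 36.563 kips/bolt. φR_n = 0.75 × (1×28.184 + 3×36.563) = 103.4 kips.
Tension rupture (net): A_n = (5.1875 − 1×0.875)×0.3125 = 1.3477 in² (U = 1.0, A_e = A_n). φR_n = 0.75 × 65 × 1.3477 = 65.7 kips.
Governing: min(71.6, 103.4, 65.7) = 65.7 kips → net-section rupture.

65.7 kips (net-section rupture governs)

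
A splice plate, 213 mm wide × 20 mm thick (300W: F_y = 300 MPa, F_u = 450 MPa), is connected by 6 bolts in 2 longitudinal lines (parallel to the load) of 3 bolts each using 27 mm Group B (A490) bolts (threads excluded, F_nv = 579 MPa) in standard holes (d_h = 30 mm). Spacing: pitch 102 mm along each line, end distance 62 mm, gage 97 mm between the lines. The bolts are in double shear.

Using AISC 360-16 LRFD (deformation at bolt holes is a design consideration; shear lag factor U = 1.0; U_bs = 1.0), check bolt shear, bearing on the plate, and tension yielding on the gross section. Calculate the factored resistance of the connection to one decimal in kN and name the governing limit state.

1150.2 kN (gross-section yield governs)

Bolt shear: A_b = π(27)²/4 = 572.56 mm². φR_n = 0.75 × 579 × 572.56 × 6 × 2 = 2983.6 kN.
Bearing (20 mm plate, F_u = 450 MPa): end bolts L_c = 62 − 30/2 = 47, R_n = min(1.2×47×20×450, 2.4×27×20×450) = 507.6 kN/bolt; interior L_c = 102 − 30 = 72, R_n = 583.2 kN/bolt. φR_n = 0.75 × (2×507.6 + 4×583.2) = 2511.0 kN.
Tension yield (gross): A_g = 213×20 = 4260 mm². φR_n = 0.90 × 300 × 4260 = 1150.2 kN.
Governing: min(2983.6, 2511.0, 1150.2) = 1150.2 kN → gross-section yield.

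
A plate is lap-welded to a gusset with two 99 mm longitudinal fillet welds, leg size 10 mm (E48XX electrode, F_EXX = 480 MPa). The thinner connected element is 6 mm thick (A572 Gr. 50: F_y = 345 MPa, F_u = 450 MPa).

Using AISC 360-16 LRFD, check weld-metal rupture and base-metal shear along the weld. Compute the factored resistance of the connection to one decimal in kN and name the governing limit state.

Weld metal: throat = 0.707×10 = 7.07 mm, L = 2×99 = 198 mm. φR_n = 0.75 × 0.6 × 480 × 7.07 × 198 = 302.4 kN.
Base metal shear (6 mm plate): yield φR_n = 1.0×0.6×345×6×198 = 245.9 kN; rupture φR_n = 0.75×0.6×450×6×198 = 240.6 kN; take 240.6 kN (rupture).
Governing: min(302.4, 240.6) = 240.6 kN → base-metal shear.

240.6 kN (base-metal shear governs)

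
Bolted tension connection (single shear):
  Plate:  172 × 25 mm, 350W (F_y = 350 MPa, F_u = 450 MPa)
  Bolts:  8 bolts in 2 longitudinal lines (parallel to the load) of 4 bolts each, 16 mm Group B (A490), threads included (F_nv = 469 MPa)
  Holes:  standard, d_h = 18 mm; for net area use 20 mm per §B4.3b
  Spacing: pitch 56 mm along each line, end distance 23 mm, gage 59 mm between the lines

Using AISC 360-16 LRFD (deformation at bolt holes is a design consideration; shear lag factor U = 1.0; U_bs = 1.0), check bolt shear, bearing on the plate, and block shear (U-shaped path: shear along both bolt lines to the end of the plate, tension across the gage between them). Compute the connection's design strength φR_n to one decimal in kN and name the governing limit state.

Bolt shear: A_b = π(16)²/4 = 201.06 mm². φR_n = 0.75 × 469 × 201.06 × 8 × 1 = 565.8 kN.
Bearing (25 mm plate, F_u = 450 MPa): end bolts L_c = 23 − 18/2 = 14, R_n = min(1.2×14×25×450, 2.4×16×25×450) = 189 kN/bolt; interior L_c = 56 − 18 = 38, R_n = 432 kN/bolt. φR_n = 0.75 × (2×189 + 6×432) = 2227.5 kN.
Block shear: shear path 2×[23+3×56] = 2×191 mm, A_gv = 9550, A_nv = 2×(191 − 3.5×20)×25 = 6050 mm²; tension across gage: (59 − 1×20)×25 = 975 mm². R_n = min(0.6×450×6050, 0.6×350×9550) + 1.0×450×975 = min(1633.5, 2005.5) + 438.75 = 2072.3 kN. φR_n = 0.75 × 2072.3 = 1554.2 kN.
Governing: min(565.8, 2227.5, 1554.2) = 565.8 kN → bolt shear.

565.8 kN (bolt shear governs)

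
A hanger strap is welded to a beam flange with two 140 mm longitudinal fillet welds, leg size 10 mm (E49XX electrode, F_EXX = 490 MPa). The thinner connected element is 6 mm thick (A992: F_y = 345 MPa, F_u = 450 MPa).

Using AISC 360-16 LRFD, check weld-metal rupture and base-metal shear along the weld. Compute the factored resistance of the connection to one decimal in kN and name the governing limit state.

340.2 kN (base-metal shear governs)

Weld metal: throat = 0.707×10 = 7.07 mm, L = 2×140 = 280 mm. φR_n = 0.75 × 0.6 × 490 × 7.07 × 280 = 436.5 kN.
Base metal shear (6 mm plate): yield φR_n = 1.0×0.6×345×6×280 = 347.8 kN; rupture φR_n = 0.75×0.6×450×6×280 = 340.2 kN; take 340.2 kN (rupture).
Governing: min(436.5, 340.2) = 340.2 kN → base-metal shear.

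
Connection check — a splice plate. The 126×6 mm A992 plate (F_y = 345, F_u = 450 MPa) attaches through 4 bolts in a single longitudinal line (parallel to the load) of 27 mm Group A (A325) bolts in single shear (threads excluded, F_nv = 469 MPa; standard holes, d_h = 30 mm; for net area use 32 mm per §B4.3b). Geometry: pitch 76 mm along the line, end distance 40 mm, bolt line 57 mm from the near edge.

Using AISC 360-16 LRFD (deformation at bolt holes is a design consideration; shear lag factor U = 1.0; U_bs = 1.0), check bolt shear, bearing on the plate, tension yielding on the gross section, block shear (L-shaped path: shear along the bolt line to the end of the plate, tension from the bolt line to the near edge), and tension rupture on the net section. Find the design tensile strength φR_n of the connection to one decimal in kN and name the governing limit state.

190.4 kN (net-section rupture governs)

Bolt shear: A_b = π(27)²/4 = 572.56 mm². φR_n = 0.75 × 469 × 572.56 × 4 × 1 = 805.6 kN.
Bearing (6 mm plate, F_u = 450 MPa): end bolts L_c = 40 − 30/2 = 25, R_n = min(1.2×25×6×450, 2.4×27×6×450) = 81 kN/bolt; interior L_c = 76 − 30 = 46, R_n = 149.04 kN/bolt. φR_n = 0.75 × (1×81 + 3×149.04) = 396.1 kN.
Tension yield (gross): A_g = 126×6 = 756 mm². φR_n = 0.90 × 345 × 756 = 234.7 kN.
Block shear: shear path 1×[40+3×76] = 1×268 mm, A_gv = 1608, A_nv = 1×(268 − 3.5×32)×6 = 936 mm²; tension to near edge: (57 − 0.5×32)×6 = 246 mm². R_n = min(0.6×450×936, 0.6×345×1608) + 1.0×450×246 = min(252.72, 332.86) + 110.7 = 363.42 kN. φR_n = 0.75 × 363.42 = 272.6 kN.
Tension rupture (net): A_n = (126 − 1×32)×6 = 564 mm² (U = 1.0, A_e = A_n). φR_n = 0.75 × 450 × 564 = 190.4 kN.
Governing: min(805.6, 396.1, 234.7, 272.6, 190.4) = 190.4 kN → net-section rupture.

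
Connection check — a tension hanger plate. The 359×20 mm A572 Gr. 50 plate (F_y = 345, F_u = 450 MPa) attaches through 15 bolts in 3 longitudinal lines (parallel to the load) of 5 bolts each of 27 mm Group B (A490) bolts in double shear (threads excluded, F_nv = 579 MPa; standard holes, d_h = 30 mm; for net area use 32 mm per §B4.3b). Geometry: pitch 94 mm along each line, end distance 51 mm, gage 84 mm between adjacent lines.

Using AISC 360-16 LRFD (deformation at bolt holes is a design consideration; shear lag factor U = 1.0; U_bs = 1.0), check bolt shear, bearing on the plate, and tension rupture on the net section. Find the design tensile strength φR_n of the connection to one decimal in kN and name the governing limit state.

Bolt shear: A_b = π(27)²/4 = 572.56 mm². φR_n = 0.75 × 579 × 572.56 × 15 × 2 = 7459.0 kN.
Bearing (20 mm plate, F_u = 450 MPa): end bolts L_c = 51 − 30/2 = 36, R_n = min(1.2×36×20×450, 2.4×27×20×450) = 388.8 kN/bolt; interior L_c = 94 − 30 = 64, R_n = 583.2 kN/bolt. φR_n = 0.75 × (3×388.8 + 12×583.2) = 6123.6 kN.
Tension rupture (net): A_n = (359 − 3×32)×20 = 5260 mm² (U = 1.0, A_e = A_n). φR_n = 0.75 × 450 × 5260 = 1775.3 kN.
Governing: min(7459.0, 6123.6, 1775.3) = 1775.3 kN → net-section rupture.

1775.3 kN (net-section rupture governs)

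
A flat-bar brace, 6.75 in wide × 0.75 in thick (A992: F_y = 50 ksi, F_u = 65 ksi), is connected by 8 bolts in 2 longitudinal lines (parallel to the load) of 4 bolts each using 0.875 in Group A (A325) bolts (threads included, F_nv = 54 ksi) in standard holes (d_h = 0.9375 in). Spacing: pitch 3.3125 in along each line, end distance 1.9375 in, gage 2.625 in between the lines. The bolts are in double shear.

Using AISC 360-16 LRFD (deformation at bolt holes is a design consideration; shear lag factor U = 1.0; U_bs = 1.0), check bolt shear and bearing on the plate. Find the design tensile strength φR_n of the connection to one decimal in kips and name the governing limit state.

389.7 kips (bolt shear governs)

Bolt shear: A_b = π(0.875)²/4 = 0.60132 in². φR_n = 0.75 × 54 × 0.60132 × 8 × 2 = 389.7 kips.
Bearing (0.75 in plate, F_u = 65 ksi): end bolts L_c = 1.9375 − 0.9375/2 = 1.46875, R_n = min(1.2×1.46875×0.75×65, 2.4×0.875×0.75×65) = 85.922 kips/bolt; interior L_c = 3.3125 − 0.9375 = 2.375, R_n = 102.38 kips/bolt. φR_n = 0.75 × (2×85.922 + 6×102.38) = 589.6 kips.
Governing: min(389.7, 589.6) = 389.7 kips → bolt shear.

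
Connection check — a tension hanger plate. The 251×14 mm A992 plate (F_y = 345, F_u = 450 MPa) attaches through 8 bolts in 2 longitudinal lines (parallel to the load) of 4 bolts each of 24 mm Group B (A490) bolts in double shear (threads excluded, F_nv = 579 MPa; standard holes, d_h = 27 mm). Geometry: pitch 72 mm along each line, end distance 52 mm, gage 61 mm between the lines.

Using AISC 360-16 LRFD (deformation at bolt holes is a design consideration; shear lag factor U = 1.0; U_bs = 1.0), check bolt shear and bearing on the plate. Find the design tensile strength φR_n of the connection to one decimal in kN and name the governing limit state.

1967.5 kN (bearing governs)

Bolt shear: A_b = π(24)²/4 = 452.39 mm². φR_n = 0.75 × 579 × 452.39 × 8 × 2 = 3143.2 kN.
Bearing (14 mm plate, F_u = 450 MPa): end bolts L_c = 52 − 27/2 = 38.5, R_n = min(1.2×38.5×14×450, 2.4×24×14×450) = 291.06 kN/bolt; interior L_c = 72 − 27 = 45, R_n = 340.2 kN/bolt. φR_n = 0.75 × (2×291.06 + 6×340.2) = 1967.5 kN.
Governing: min(3143.2, 1967.5) = 1967.5 kN → bearing.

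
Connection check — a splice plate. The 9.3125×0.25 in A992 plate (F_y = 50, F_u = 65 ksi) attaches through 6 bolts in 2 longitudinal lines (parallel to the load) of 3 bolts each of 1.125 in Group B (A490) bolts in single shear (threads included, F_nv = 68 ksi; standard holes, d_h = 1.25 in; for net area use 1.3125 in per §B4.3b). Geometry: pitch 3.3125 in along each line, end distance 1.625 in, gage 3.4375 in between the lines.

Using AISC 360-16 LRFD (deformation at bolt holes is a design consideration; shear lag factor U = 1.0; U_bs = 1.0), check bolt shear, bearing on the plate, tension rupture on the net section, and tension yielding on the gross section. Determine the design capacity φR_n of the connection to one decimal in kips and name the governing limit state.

Bolt shear: A_b = π(1.125)²/4 = 0.99402 in². φR_n = 0.75 × 68 × 0.99402 × 6 × 1 = 304.2 kips.
Bearing (0.25 in plate, F_u = 65 ksi): end bolts L_c = 1.625 − 1.25/2 = 1, R_n = min(1.2×1×0.25×65, 2.4×1.125×0.25×65) = 19.5 kips/bolt; interior L_c = 3.3125 − 1.25 = 2.0625, R_n = 40.219 kips/bolt. φR_n = 0.75 × (2×19.5 + 4×40.219) = 149.9 kips.
Tension rupture (net): A_n = (9.3125 − 2×1.3125)×0.25 = 1.6719 in² (U = 1.0, A_e = A_n). φR_n = 0.75 × 65 × 1.6719 = 81.5 kips.
Tension yield (gross): A_g = 9.3125×0.25 = 2.3281 in². φR_n = 0.90 × 50 × 2.3281 = 104.8 kips.
Governing: min(304.2, 149.9, 81.5, 104.8) = 81.5 kips → net-section rupture.

81.5 kips (net-section rupture governs)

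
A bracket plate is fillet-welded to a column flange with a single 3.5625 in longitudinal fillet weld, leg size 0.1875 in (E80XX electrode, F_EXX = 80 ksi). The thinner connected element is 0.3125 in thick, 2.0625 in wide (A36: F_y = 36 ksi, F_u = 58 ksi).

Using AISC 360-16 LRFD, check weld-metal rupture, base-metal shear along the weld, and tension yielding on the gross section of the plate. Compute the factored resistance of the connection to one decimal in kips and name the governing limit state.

Weld metal: throat = 0.707×0.1875 = 0.13256 in, L = 3.5625 in. φR_n = 0.75 × 0.6 × 80 × 0.13256 × 3.5625 = 17.0 kips.
Base metal shear (0.3125 in plate): yield φR_n = 1.0×0.6×36×0.3125×3.5625 = 24.0 kips; rupture φR_n = 0.75×0.6×58×0.3125×3.5625 = 29.1 kips; take 24.0 kips (yield).
Tension yield (gross): A_g = 2.0625×0.3125 = 0.64453 in². φR_n = 0.90 × 36 × 0.64453 = 20.9 kips.
Governing: min(17.0, 24.0, 20.9) = 17.0 kips → weld metal.

17.0 kips (weld metal governs)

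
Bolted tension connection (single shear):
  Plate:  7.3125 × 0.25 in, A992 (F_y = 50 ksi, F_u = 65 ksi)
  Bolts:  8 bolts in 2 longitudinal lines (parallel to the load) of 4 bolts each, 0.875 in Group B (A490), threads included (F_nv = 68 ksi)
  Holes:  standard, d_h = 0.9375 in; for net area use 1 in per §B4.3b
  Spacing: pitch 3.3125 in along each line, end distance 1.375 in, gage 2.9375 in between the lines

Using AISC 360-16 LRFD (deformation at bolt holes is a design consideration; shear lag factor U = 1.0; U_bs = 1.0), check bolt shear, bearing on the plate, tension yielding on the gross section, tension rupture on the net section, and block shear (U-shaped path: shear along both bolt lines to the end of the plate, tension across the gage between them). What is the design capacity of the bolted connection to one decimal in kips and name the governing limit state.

Bolt shear: A_b = π(0.875)²/4 = 0.60132 in². φR_n = 0.75 × 68 × 0.60132 × 8 × 1 = 245.3 kips.
Bearing (0.25 in plate, F_u = 65 ksi): end bolts L_c = 1.375 − 0.9375/2 = 0.90625, R_n = min(1.2×0.90625×0.25×65, 2.4×0.875×0.25×65) = 17.672 kips/bolt; interior L_c = 3.3125 − 0.9375 = 2.375, R_n = 34.125 kips/bolt. φR_n = 0.75 × (2×17.672 + 6×34.125) = 180.1 kips.
Tension yield (gross): A_g = 7.3125×0.25 = 1.8281 in². φR_n = 0.90 × 50 × 1.8281 = 82.3 kips.
Tension rupture (net): A_n = (7.3125 − 2×1)×0.25 = 1.3281 in² (U = 1.0, A_e = A_n). φR_n = 0.75 × 65 × 1.3281 = 64.7 kips.
Block shear: shear path 2×[1.375+3×3.3125] = 2×11.3125 in, A_gv = 5.6563, A_nv = 2×(11.3125 − 3.5×1)×0.25 = 3.9063 in²; tension across gage: (2.9375 − 1×1)×0.25 = 0.48438 in². R_n = min(0.6×65×3.9063, 0.6×50×5.6563) + 1.0×65×0.48438 = min(152.35, 169.69) + 31.485 = 183.84 kips. φR_n = 0.75 × 183.84 = 137.9 kips.
Governing: min(245.3, 180.1, 82.3, 64.7, 137.9) = 64.7 kips → net-section rupture.

64.7 kips (net-section rupture governs)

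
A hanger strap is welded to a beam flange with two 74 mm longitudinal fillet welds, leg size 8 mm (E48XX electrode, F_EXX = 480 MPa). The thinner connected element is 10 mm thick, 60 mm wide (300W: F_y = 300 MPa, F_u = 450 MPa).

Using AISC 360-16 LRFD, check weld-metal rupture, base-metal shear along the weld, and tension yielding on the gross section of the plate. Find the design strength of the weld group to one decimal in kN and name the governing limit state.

Weld metal: throat = 0.707×8 = 5.656 mm, L = 2×74 = 148 mm. φR_n = 0.75 × 0.6 × 480 × 5.656 × 148 = 180.8 kN.
Base metal shear (10 mm plate): yield φR_n = 1.0×0.6×300×10×148 = 266.4 kN; rupture φR_n = 0.75×0.6×450×10×148 = 299.7 kN; take 266.4 kN (yield).
Tension yield (gross): A_g = 60×10 = 600 mm². φR_n = 0.90 × 300 × 600 = 162.0 kN.
Governing: min(180.8, 266.4, 162.0) = 162.0 kN → gross-section yield.

162.0 kN (gross-section yield governs)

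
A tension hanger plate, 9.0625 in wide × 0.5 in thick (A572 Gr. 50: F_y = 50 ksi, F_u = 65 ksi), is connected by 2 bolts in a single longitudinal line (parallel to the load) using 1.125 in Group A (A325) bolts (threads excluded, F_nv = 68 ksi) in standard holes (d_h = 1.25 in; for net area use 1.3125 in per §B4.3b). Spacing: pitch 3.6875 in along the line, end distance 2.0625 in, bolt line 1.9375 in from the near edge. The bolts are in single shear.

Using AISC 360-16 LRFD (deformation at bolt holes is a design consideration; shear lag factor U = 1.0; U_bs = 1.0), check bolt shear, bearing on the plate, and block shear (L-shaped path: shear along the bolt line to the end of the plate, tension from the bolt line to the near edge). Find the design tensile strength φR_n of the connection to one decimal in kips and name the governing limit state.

86.5 kips (block shear governs)

Bolt shear: A_b = π(1.125)²/4 = 0.99402 in². φR_n = 0.75 × 68 × 0.99402 × 2 × 1 = 101.4 kips.
Bearing (0.5 in plate, F_u = 65 ksi): end bolts L_c = 2.0625 − 1.25/2 = 1.4375, R_n = min(1.2×1.4375×0.5×65, 2.4×1.125×0.5×65) = 56.063 kips/bolt; interior L_c = 3.6875 − 1.25 = 2.4375, R_n = 87.75 kips/bolt. φR_n = 0.75 × (1×56.063 + 1×87.75) = 107.9 kips.
Block shear: shear path 1×[2.0625+1×3.6875] = 1×5.75 in, A_gv = 2.875, A_nv = 1×(5.75 − 1.5×1.3125)×0.5 = 1.8906 in²; tension to near edge: (1.9375 − 0.5×1.3125)×0.5 = 0.64063 in². R_n = min(0.6×65×1.8906, 0.6×50×2.875) + 1.0×65×0.64063 = min(73.733, 86.25) + 41.641 = 115.37 kips. φR_n = 0.75 × 115.37 = 86.5 kips.
Governing: min(101.4, 107.9, 86.5) = 86.5 kips → block shear.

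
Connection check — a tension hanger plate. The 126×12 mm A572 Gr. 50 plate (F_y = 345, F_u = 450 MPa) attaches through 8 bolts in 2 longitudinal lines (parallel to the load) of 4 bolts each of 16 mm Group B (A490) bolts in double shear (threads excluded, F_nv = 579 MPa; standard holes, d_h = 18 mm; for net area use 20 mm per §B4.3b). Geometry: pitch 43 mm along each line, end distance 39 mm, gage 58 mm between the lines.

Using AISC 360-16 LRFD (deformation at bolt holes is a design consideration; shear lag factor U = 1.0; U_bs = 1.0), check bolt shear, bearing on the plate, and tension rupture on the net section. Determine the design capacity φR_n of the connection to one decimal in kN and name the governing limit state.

348.3 kN (net-section rupture governs)

Bolt shear: A_b = π(16)²/4 = 201.06 mm². φR_n = 0.75 × 579 × 201.06 × 8 × 2 = 1397.0 kN.
Bearing (12 mm plate, F_u = 450 MPa): end bolts L_c = 39 − 18/2 = 30, R_n = min(1.2×30×12×450, 2.4×16×12×450) = 194.4 kN/bolt; interior L_c = 43 − 18 = 25, R_n = 162 kN/bolt. φR_n = 0.75 × (2×194.4 + 6×162) = 1020.6 kN.
Tension rupture (net): A_n = (126 − 2×20)×12 = 1032 mm² (U = 1.0, A_e = A_n). φR_n = 0.75 × 450 × 1032 = 348.3 kN.
Governing: min(1397.0, 1020.6, 348.3) = 348.3 kN → net-section rupture.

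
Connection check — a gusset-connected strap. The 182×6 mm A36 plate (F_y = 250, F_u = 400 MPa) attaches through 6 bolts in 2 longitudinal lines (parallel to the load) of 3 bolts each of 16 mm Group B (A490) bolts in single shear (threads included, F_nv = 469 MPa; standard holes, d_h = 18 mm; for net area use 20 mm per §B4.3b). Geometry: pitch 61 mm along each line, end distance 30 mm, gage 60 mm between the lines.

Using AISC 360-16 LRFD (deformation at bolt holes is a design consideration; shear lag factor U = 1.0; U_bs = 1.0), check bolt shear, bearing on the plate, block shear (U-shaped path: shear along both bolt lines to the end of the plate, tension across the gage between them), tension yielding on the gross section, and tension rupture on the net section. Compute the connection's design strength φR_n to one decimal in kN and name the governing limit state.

245.7 kN (gross-section yield governs)

Bolt shear: A_b = π(16)²/4 = 201.06 mm². φR_n = 0.75 × 469 × 201.06 × 6 × 1 = 424.3 kN.
Bearing (6 mm plate, F_u = 400 MPa): end bolts L_c = 30 − 18/2 = 21, R_n = min(1.2×21×6×400, 2.4×16×6×400) = 60.48 kN/bolt; interior L_c = 61 − 18 = 43, R_n = 92.16 kN/bolt. φR_n = 0.75 × (2×60.48 + 4×92.16) = 367.2 kN.
Block shear: shear path 2×[30+2×61] = 2×152 mm, A_gv = 1824, A_nv = 2×(152 − 2.5×20)×6 = 1224 mm²; tension across gage: (60 − 1×20)×6 = 240 mm². R_n = min(0.6×400×1224, 0.6×250×1824) + 1.0×400×240 = min(293.76, 273.6) + 96 = 369.6 kN. φR_n = 0.75 × 369.6 = 277.2 kN.
Tension yield (gross): A_g = 182×6 = 1092 mm². φR_n = 0.90 × 250 × 1092 = 245.7 kN.
Tension rupture (net): A_n = (182 − 2×20)×6 = 852 mm² (U = 1.0, A_e = A_n). φR_n = 0.75 × 400 × 852 = 255.6 kN.
Governing: min(424.3, 367.2, 277.2, 245.7, 255.6) = 245.7 kN → gross-section yield.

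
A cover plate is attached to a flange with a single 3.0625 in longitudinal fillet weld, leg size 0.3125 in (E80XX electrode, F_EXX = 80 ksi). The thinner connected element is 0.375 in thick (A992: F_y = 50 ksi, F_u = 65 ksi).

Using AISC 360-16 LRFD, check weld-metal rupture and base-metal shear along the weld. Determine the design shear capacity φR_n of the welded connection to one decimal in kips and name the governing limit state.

Weld metal: throat = 0.707×0.3125 = 0.22094 in, L = 3.0625 in. φR_n = 0.75 × 0.6 × 80 × 0.22094 × 3.0625 = 24.4 kips.
Base metal shear (0.375 in plate): yield φR_n = 1.0×0.6×50×0.375×3.0625 = 34.5 kips; rupture φR_n = 0.75×0.6×65×0.375×3.0625 = 33.6 kips; take 33.6 kips (rupture).
Governing: min(24.4, 33.6) = 24.4 kips → weld metal.

24.4 kips (weld metal governs)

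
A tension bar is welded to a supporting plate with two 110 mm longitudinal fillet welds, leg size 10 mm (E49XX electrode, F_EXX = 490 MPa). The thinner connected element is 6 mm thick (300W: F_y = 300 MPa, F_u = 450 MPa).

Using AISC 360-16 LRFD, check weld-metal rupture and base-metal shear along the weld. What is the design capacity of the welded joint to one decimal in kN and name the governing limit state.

237.6 kN (base-metal shear governs)

Weld metal: throat = 0.707×10 = 7.07 mm, L = 2×110 = 220 mm. φR_n = 0.75 × 0.6 × 490 × 7.07 × 220 = 343.0 kN.
Base metal shear (6 mm plate): yield φR_n = 1.0×0.6×300×6×220 = 237.6 kN; rupture φR_n = 0.75×0.6×450×6×220 = 267.3 kN; take 237.6 kN (yield).
Governing: min(343.0, 237.6) = 237.6 kN → base-metal shear.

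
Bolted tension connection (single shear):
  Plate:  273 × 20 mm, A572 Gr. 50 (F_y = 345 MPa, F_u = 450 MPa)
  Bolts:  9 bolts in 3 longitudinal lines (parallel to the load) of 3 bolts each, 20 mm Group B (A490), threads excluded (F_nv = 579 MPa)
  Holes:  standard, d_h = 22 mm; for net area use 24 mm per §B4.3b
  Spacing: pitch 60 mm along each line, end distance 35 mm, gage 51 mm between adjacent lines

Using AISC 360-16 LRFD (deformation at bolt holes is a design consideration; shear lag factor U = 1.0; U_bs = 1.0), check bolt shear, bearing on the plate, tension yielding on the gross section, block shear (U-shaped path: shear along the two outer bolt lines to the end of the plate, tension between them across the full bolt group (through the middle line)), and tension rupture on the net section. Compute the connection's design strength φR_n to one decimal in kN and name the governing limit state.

Bolt shear: A_b = π(20)²/4 = 314.16 mm². φR_n = 0.75 × 579 × 314.16 × 9 × 1 = 1227.8 kN.
Bearing (20 mm plate, F_u = 450 MPa): end bolts L_c = 35 − 22/2 = 24, R_n = min(1.2×24×20×450, 2.4×20×20×450) = 259.2 kN/bolt; interior L_c = 60 − 22 = 38, R_n = 410.4 kN/bolt. φR_n = 0.75 × (3×259.2 + 6×410.4) = 2430.0 kN.
Tension yield (gross): A_g = 273×20 = 5460 mm². φR_n = 0.90 × 345 × 5460 = 1695.3 kN.
Block shear: shear path 2×[35+2×60] = 2×155 mm, A_gv = 6200, A_nv = 2×(155 − 2.5×24)×20 = 3800 mm²; tension across gage: (102 − 2×24)×20 = 1080 mm². R_n = min(0.6×450×3800, 0.6×345×6200) + 1.0×450×1080 = min(1026, 1283.4) + 486 = 1512 kN. φR_n = 0.75 × 1512 = 1134.0 kN.
Tension rupture (net): A_n = (273 − 3×24)×20 = 4020 mm² (U = 1.0, A_e = A_n). φR_n = 0.75 × 450 × 4020 = 1356.8 kN.
Governing: min(1227.8, 2430.0, 1695.3, 1134.0, 1356.8) = 1134.0 kN → block shear.

1134.0 kN (block shear governs)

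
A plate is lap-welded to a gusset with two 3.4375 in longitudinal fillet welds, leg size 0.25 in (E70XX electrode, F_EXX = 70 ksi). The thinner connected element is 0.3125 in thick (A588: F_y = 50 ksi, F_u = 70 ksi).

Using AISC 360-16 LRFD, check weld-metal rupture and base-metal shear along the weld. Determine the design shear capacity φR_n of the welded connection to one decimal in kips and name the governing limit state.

Weld metal: throat = 0.707×0.25 = 0.17675 in, L = 2×3.4375 = 6.875 in. φR_n = 0.75 × 0.6 × 70 × 0.17675 × 6.875 = 38.3 kips.
Base metal shear (0.3125 in plate): yield φR_n = 1.0×0.6×50×0.3125×6.875 = 64.5 kips; rupture φR_n = 0.75×0.6×70×0.3125×6.875 = 67.7 kips; take 64.5 kips (yield).
Governing: min(38.3, 64.5) = 38.3 kips → weld metal.

38.3 kips (weld metal governs)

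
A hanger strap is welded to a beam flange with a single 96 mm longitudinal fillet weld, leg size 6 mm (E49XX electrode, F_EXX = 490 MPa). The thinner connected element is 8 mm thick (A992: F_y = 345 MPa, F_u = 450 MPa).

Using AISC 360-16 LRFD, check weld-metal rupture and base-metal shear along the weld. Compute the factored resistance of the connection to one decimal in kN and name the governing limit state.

89.8 kN (weld metal governs)

Weld metal: throat = 0.707×6 = 4.242 mm, L = 96 mm. φR_n = 0.75 × 0.6 × 490 × 4.242 × 96 = 89.8 kN.
Base metal shear (8 mm plate): yield φR_n = 1.0×0.6×345×8×96 = 159.0 kN; rupture φR_n = 0.75×0.6×450×8×96 = 155.5 kN; take 155.5 kN (rupture).
Governing: min(89.8, 155.5) = 89.8 kN → weld metal.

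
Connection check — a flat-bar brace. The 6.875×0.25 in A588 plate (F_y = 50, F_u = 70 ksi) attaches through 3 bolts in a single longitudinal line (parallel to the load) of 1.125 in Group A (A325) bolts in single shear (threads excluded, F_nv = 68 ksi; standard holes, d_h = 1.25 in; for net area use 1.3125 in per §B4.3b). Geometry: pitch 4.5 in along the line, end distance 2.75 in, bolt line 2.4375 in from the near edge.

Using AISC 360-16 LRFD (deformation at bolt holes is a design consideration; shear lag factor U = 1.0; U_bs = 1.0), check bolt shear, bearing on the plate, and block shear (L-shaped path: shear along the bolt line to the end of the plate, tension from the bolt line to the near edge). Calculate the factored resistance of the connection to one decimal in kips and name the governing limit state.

Bolt shear: A_b = π(1.125)²/4 = 0.99402 in². φR_n = 0.75 × 68 × 0.99402 × 3 × 1 = 152.1 kips.
Bearing (0.25 in plate, F_u = 70 ksi): end bolts L_c = 2.75 − 1.25/2 = 2.125, R_n = min(1.2×2.125×0.25×70, 2.4×1.125×0.25×70) = 44.625 kips/bolt; interior L_c = 4.5 − 1.25 = 3.25, R_n = 47.25 kips/bolt. φR_n = 0.75 × (1×44.625 + 2×47.25) = 104.3 kips.
Block shear: shear path 1×[2.75+2×4.5] = 1×11.75 in, A_gv = 2.9375, A_nv = 1×(11.75 − 2.5×1.3125)×0.25 = 2.1172 in²; tension to near edge: (2.4375 − 0.5×1.3125)×0.25 = 0.44531 in². R_n = min(0.6×70×2.1172, 0.6×50×2.9375) + 1.0×70×0.44531 = min(88.922, 88.125) + 31.172 = 119.3 kips. φR_n = 0.75 × 119.3 = 89.5 kips.
Governing: min(152.1, 104.3, 89.5) = 89.5 kips → block shear.

89.5 kips (block shear governs)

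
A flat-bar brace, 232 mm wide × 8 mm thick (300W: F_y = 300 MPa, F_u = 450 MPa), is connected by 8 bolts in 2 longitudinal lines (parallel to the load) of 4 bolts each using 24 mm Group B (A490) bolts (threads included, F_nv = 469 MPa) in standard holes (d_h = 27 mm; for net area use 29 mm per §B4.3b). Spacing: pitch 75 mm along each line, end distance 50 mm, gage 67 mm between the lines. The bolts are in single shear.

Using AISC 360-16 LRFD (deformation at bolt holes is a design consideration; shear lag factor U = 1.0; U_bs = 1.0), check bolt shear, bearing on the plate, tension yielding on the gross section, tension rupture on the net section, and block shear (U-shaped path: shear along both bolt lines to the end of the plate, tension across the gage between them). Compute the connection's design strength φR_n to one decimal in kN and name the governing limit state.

469.8 kN (net-section rupture governs)

Bolt shear: A_b = π(24)²/4 = 452.39 mm². φR_n = 0.75 × 469 × 452.39 × 8 × 1 = 1273.0 kN.
Bearing (8 mm plate, F_u = 450 MPa): end bolts L_c = 50 − 27/2 = 36.5, R_n = min(1.2×36.5×8×450, 2.4×24×8×450) = 157.68 kN/bolt; interior L_c = 75 − 27 = 48, R_n = 207.36 kN/bolt. φR_n = 0.75 × (2×157.68 + 6×207.36) = 1169.6 kN.
Tension yield (gross): A_g = 232×8 = 1856 mm². φR_n = 0.90 × 300 × 1856 = 501.1 kN.
Tension rupture (net): A_n = (232 − 2×29)×8 = 1392 mm² (U = 1.0, A_e = A_n). φR_n = 0.75 × 450 × 1392 = 469.8 kN.
Block shear: shear path 2×[50+3×75] = 2×275 mm, A_gv = 4400, A_nv = 2×(275 − 3.5×29)×8 = 2776 mm²; tension across gage: (67 − 1×29)×8 = 304 mm². R_n = min(0.6×450×2776, 0.6×300×4400) + 1.0×450×304 = min(749.52, 792) + 136.8 = 886.32 kN. φR_n = 0.75 × 886.32 = 664.7 kN.
Governing: min(1273.0, 1169.6, 501.1, 469.8, 664.7) = 469.8 kN → net-section rupture.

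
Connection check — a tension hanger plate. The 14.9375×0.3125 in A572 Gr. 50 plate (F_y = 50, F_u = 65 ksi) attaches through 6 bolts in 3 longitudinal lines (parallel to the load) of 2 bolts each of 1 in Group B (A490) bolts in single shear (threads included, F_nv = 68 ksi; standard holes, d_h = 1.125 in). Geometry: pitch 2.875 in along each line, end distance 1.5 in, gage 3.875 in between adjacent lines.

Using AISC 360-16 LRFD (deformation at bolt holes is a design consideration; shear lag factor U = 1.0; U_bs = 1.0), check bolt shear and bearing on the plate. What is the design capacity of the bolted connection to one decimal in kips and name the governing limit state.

Bolt shear: A_b = π(1)²/4 = 0.7854 in². φR_n = 0.75 × 68 × 0.7854 × 6 × 1 = 240.3 kips.
Bearing (0.3125 in plate, F_u = 65 ksi): end bolts L_c = 1.5 − 1.125/2 = 0.9375, R_n = min(1.2×0.9375×0.3125×65, 2.4×1×0.3125×65) = 22.852 kips/bolt; interior L_c = 2.875 − 1.125 = 1.75, R_n = 42.656 kips/bolt. φR_n = 0.75 × (3×22.852 + 3×42.656) = 147.4 kips.
Governing: min(240.3, 147.4) = 147.4 kips → bearing.

147.4 kips (bearing governs)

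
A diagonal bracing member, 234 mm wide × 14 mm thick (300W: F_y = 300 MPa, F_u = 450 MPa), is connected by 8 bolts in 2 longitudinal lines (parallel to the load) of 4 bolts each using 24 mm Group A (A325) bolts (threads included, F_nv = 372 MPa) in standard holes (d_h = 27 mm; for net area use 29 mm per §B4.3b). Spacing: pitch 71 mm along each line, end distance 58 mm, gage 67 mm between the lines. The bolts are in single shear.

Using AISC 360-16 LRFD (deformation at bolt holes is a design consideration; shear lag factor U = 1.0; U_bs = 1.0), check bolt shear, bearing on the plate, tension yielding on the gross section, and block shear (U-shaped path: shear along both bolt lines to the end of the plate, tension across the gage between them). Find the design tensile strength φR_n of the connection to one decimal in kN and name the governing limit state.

Bolt shear: A_b = π(24)²/4 = 452.39 mm². φR_n = 0.75 × 372 × 452.39 × 8 × 1 = 1009.7 kN.
Bearing (14 mm plate, F_u = 450 MPa): end bolts L_c = 58 − 27/2 = 44.5, R_n = min(1.2×44.5×14×450, 2.4×24×14×450) = 336.42 kN/bolt; interior L_c = 71 − 27 = 44, R_n = 332.64 kN/bolt. φR_n = 0.75 × (2×336.42 + 6×332.64) = 2001.5 kN.
Tension yield (gross): A_g = 234×14 = 3276 mm². φR_n = 0.90 × 300 × 3276 = 884.5 kN.
Block shear: shear path 2×[58+3×71] = 2×271 mm, A_gv = 7588, A_nv = 2×(271 − 3.5×29)×14 = 4746 mm²; tension across gage: (67 − 1×29)×14 = 532 mm². R_n = min(0.6×450×4746, 0.6×300×7588) + 1.0×450×532 = min(1281.4, 1365.8) + 239.4 = 1520.8 kN. φR_n = 0.75 × 1520.8 = 1140.6 kN.
Governing: min(1009.7, 2001.5, 884.5, 1140.6) = 884.5 kN → gross-section yield.

884.5 kN (gross-section yield governs)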